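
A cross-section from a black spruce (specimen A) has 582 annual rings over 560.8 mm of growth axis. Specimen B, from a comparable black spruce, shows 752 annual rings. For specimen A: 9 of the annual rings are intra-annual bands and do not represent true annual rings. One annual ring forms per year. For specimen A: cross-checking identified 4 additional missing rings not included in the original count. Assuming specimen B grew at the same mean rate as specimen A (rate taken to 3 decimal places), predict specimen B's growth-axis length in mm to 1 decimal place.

Specimen A: correcting the raw count gives 582 − 9 + 4 = 577 true annual rings.
A: 560.8 mm over 577 years gives 560.8 / 577 ≈ 0.972 mm per year.
For B, 0.972 mm/year × 752 years = 730.9 mm.

730.9 mm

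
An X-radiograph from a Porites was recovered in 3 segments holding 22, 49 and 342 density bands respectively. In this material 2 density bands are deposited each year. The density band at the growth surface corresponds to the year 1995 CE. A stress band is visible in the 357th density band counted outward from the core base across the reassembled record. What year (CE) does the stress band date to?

1967 CE

Total density bands = 22 + 49 + 342 = 413.
The stress band sits at density band 357 from the core base, so 413 − 357 = 56 density bands formed after it.
Dividing by 2 density bands per year: 56 / 2 = 28 years.
Counting back 28 years from 1995 CE places the stress band in 1995 − 28 = 1967 CE.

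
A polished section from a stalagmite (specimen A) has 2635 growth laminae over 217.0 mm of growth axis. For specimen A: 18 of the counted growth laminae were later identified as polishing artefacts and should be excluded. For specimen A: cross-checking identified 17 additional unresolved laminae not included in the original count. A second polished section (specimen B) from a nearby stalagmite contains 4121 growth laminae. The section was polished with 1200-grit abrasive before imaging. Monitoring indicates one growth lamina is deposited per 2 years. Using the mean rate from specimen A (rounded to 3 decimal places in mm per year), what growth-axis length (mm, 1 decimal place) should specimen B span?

Specimen A: true growth lamina count = 2635 − 18 + 17 = 2634.
Specimen A: multiplying by 2 years per growth lamina: 2634 × 2 = 5268 years.
A: Mean rate = 217.0 mm / 5268 years ≈ 0.041 mm/yr.
Specimen B: at 2 years per growth lamina, 4121 × 2 = 8242 years. B's length ≈ 0.041 × 8242 = 337.9 mm.

337.9 mm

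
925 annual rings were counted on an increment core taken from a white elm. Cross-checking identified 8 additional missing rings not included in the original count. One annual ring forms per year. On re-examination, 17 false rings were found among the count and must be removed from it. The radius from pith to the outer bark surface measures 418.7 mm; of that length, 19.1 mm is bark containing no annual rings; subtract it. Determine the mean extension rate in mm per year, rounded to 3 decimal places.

0.436 mm per year

After corrections the count is 925 − 17 + 8 = 916 annual rings.
The growth record spans 418.7 − 19.1 = 399.6 mm.
399.6 mm over 916 years gives 399.6 / 916 ≈ 0.436 mm per year.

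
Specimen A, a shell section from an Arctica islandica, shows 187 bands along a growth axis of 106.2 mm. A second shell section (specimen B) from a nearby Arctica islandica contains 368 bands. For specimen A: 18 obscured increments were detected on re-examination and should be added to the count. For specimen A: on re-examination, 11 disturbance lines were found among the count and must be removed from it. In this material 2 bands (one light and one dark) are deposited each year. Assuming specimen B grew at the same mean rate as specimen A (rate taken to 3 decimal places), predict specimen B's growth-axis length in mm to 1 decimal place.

201.5 mm

Specimen A: after corrections the count is 187 − 11 + 18 = 194 bands.
Specimen A: 194 bands at 2 per year is 194 / 2 = 97 years.
A: Extension rate ≈ 106.2 / 97 = 1.095 mm/yr.
Specimen B: dividing by 2 bands per year: 368 / 2 = 184 years. Length of B = 1.095 × 184 = 201.5 mm.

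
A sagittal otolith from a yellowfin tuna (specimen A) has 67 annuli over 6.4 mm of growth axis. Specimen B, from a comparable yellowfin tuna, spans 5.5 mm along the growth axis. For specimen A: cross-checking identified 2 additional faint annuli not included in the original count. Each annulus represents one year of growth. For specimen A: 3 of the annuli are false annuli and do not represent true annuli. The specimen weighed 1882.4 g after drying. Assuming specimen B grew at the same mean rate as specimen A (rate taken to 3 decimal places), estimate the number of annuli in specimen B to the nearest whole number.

Specimen A: after corrections the count is 67 − 3 + 2 = 66 annuli.
A: Mean rate = 6.4 mm / 66 years ≈ 0.097 mm/year.
B spans 5.5 / 0.097 = 56.70 years ≈ 57 annuli.

57 annuli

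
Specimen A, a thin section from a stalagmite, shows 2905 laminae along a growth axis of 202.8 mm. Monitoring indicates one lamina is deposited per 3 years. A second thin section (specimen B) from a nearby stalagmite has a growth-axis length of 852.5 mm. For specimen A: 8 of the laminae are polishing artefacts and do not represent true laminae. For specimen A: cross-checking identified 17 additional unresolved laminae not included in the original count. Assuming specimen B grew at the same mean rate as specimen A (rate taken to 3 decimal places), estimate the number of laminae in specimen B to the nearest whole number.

12355 laminae

Specimen A: true lamina count = 2905 − 8 + 17 = 2914.
Specimen A: 2914 laminae at 3 years each span 2914 × 3 = 8742 years.
A: Mean rate = 202.8 mm / 8742 years ≈ 0.023 mm/yr.
For B, 852.5 / 0.023 = 37065.22 years; at 3 years per lamina that is 37065.22 / 3 ≈ 12355 laminae.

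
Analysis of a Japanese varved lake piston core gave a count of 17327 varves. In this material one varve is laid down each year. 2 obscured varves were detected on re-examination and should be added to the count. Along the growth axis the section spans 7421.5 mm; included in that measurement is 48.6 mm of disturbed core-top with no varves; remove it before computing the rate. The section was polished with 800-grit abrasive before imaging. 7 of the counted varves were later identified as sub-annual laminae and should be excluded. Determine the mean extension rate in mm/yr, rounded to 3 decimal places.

Correcting the raw count gives 17327 − 7 + 2 = 17322 true varves.
Net length = 7421.5 − 48.6 = 7372.9 mm.
Extension rate ≈ 7372.9 / 17322 = 0.426 mm/yr.

0.426 mm/yr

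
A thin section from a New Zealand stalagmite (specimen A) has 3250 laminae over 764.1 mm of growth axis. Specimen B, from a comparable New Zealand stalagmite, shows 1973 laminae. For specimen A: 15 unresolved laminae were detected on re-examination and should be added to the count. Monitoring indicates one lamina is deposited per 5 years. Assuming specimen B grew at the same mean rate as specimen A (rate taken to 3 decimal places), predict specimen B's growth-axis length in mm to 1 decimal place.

463.7 mm

Specimen A: correcting the raw count gives 3250 + 15 = 3265 true laminae.
Specimen A: multiplying by 5 years per lamina: 3265 × 5 = 16325 years.
A: Extension rate ≈ 764.1 / 16325 = 0.047 mm/year.
Specimen B: at 5 years per lamina, 1973 × 5 = 9865 years. B's length ≈ 0.047 × 9865 = 463.7 mm.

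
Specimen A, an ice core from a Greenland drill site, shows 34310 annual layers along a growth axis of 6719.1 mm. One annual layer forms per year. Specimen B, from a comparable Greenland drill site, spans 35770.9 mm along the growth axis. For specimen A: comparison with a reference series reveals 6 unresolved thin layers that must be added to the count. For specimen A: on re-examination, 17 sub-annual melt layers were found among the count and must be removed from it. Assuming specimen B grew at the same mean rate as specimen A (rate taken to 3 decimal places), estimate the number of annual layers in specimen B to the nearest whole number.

182505 annual layers

Specimen A: correcting the raw count gives 34310 − 17 + 6 = 34299 true annual layers.
A: Extension rate ≈ 6719.1 / 34299 = 0.196 mm/yr.
Specimen B: 35770.9 mm / 0.196 mm per year = 182504.59 years ≈ 182505 annual layers.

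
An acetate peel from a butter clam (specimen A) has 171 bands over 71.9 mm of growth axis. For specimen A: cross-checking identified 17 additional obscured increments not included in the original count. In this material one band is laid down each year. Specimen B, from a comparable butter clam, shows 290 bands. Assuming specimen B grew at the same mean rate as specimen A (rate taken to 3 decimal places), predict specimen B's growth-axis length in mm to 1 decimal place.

Specimen A: adjusted count: 171 + 17 = 188 bands.
A: 71.9 mm over 188 years gives 71.9 / 188 ≈ 0.382 mm per year.
B's length ≈ 0.382 × 290 = 110.8 mm.

110.8 mm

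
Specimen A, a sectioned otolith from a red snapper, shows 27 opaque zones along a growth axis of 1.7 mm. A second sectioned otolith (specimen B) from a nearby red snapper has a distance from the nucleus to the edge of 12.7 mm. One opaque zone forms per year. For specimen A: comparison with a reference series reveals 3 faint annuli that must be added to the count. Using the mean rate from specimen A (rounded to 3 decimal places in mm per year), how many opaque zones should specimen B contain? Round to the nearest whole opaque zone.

Specimen A: after corrections the count is 27 + 3 = 30 opaque zones.
A: 1.7 mm over 30 years gives 1.7 / 30 ≈ 0.057 mm/year.
B spans 12.7 / 0.057 = 222.81 years ≈ 223 opaque zones.

223 opaque zones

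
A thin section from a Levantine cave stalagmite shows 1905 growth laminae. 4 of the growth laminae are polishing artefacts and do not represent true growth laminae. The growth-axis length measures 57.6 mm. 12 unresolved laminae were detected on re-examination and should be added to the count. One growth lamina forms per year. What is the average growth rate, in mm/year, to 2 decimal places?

Adjusted count: 1905 − 4 + 12 = 1913 growth laminae.
Mean rate = 57.6 mm / 1913 years ≈ 0.03 mm/year.

0.03 mm/year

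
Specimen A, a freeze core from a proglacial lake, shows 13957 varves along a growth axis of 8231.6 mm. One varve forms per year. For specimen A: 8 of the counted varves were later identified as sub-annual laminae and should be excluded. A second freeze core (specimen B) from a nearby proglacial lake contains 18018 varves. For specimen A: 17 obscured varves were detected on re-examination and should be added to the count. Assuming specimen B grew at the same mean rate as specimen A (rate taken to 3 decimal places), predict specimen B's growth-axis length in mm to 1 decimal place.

Specimen A: after corrections the count is 13957 − 8 + 17 = 13966 varves.
A: Mean rate = 8231.6 mm / 13966 years ≈ 0.589 mm/year.
B's length ≈ 0.589 × 18018 = 10612.6 mm.

10612.6 mm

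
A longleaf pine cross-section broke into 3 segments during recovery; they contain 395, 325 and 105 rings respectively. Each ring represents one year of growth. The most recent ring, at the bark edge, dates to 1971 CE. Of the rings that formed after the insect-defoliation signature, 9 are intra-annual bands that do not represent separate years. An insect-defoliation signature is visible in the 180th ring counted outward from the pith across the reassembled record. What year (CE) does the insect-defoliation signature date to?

1335 CE

Total rings = 395 + 325 + 105 = 825.
825 − 180 = 645 rings lie beyond the insect-defoliation signature toward the bark edge.
Removing the 9 false rings leaves 645 − 9 = 636 true rings beyond the insect-defoliation signature.
The ring at the bark edge is 1971 CE, so the insect-defoliation signature dates to 1971 − 636 = 1335 CE.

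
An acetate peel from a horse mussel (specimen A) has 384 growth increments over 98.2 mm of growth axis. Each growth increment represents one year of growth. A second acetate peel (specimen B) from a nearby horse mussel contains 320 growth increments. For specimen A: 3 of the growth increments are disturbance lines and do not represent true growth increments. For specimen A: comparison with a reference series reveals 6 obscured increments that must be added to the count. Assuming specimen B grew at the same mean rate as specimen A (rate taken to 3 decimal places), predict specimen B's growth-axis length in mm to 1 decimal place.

Specimen A: after corrections the count is 384 − 3 + 6 = 387 growth increments.
A: 98.2 mm over 387 years gives 98.2 / 387 ≈ 0.254 mm/yr.
Length of B = 0.254 × 320 = 81.3 mm.

81.3 mm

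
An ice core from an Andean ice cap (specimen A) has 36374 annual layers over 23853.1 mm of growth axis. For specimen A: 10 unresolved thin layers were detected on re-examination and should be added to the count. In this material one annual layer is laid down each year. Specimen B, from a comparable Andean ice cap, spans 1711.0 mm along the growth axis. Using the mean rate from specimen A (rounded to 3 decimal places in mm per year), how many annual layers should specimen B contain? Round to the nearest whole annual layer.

2608 annual layers

Specimen A: true annual layer count = 36374 + 10 = 36384.
A: Extension rate ≈ 23853.1 / 36384 = 0.656 mm/year.
B spans 1711.0 / 0.656 = 2608.23 years ≈ 2608 annual layers.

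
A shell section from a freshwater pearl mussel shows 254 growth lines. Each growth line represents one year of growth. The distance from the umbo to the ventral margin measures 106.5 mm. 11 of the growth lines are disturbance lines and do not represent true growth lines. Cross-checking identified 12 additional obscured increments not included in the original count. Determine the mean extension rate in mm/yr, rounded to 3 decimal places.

0.418 mm/yr

Adjusted count: 254 − 11 + 12 = 255 growth lines.
Mean rate = 106.5 mm / 255 years ≈ 0.418 mm/yr.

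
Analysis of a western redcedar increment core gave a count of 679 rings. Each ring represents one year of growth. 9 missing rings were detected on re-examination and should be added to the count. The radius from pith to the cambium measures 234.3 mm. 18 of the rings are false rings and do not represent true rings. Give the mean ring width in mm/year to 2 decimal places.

True ring count = 679 − 18 + 9 = 670.
234.3 mm over 670 years gives 234.3 / 670 ≈ 0.35 mm/year.

0.35 mm/year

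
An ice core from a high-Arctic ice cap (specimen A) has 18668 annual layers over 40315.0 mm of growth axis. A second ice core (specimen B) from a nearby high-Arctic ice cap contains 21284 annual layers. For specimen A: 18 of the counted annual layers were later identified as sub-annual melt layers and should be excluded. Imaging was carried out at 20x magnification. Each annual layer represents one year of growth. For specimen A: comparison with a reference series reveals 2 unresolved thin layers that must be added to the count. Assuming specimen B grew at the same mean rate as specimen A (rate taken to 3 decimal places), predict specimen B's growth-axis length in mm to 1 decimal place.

Specimen A: correcting the raw count gives 18668 − 18 + 2 = 18652 true annual layers.
A: 40315.0 mm over 18652 years gives 40315.0 / 18652 ≈ 2.161 mm per year.
Length of B = 2.161 × 21284 = 45994.7 mm.

45994.7 mm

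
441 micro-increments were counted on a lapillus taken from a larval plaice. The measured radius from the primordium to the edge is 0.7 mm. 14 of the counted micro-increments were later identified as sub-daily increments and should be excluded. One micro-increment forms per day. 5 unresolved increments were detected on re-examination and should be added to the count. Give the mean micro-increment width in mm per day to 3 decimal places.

0.002 mm per day

True micro-increment count = 441 − 14 + 5 = 432.
0.7 mm over 432 days gives 0.7 / 432 ≈ 0.002 mm per day.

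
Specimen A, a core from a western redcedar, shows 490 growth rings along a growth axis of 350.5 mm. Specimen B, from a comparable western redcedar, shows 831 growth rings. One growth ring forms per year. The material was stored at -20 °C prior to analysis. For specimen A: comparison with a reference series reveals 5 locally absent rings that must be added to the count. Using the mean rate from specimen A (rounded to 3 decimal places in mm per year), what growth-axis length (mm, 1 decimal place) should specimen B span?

Specimen A: adjusted count: 490 + 5 = 495 growth rings.
A: 350.5 mm over 495 years gives 350.5 / 495 ≈ 0.708 mm/year.
B's length ≈ 0.708 × 831 = 588.3 mm.

588.3 mm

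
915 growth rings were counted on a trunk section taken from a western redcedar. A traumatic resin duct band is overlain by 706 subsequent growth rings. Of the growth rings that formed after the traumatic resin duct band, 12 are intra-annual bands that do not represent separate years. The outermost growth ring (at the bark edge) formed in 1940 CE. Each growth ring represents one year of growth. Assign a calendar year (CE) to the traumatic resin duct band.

706 growth rings post-date the traumatic resin duct band.
706 − 12 false = 694 true growth rings after the traumatic resin duct band.
The growth ring at the bark edge is 1940 CE, so the traumatic resin duct band dates to 1940 − 694 = 1246 CE.

1246 CE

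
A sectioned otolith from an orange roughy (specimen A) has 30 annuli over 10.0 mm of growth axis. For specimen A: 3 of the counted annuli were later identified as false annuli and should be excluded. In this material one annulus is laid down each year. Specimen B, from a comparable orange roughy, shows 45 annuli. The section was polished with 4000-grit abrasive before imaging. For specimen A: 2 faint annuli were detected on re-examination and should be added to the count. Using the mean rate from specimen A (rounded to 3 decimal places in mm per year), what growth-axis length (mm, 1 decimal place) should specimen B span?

Specimen A: true annulus count = 30 − 3 + 2 = 29.
A: Extension rate ≈ 10.0 / 29 = 0.345 mm/yr.
Length of B = 0.345 × 45 = 15.5 mm.

15.5 mm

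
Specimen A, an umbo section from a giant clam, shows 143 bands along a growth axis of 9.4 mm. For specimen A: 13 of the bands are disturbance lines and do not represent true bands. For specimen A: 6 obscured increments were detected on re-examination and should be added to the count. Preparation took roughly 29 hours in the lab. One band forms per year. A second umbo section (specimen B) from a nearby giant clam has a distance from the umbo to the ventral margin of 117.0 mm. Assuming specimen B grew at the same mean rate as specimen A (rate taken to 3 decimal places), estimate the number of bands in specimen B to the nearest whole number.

Specimen A: adjusted count: 143 − 13 + 6 = 136 bands.
A: 9.4 mm over 136 years gives 9.4 / 136 ≈ 0.069 mm/year.
B spans 117.0 / 0.069 = 1695.65 years ≈ 1696 bands.

1696 bands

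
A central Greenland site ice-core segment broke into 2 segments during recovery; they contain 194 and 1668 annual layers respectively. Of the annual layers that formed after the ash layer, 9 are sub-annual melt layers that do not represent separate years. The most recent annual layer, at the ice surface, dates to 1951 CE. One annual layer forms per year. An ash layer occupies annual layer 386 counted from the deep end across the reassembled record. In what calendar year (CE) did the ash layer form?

Total annual layers = 194 + 1668 = 1862.
1862 − 386 = 1476 annual layers lie beyond the ash layer toward the ice surface.
Excluding 9 false annual layers: 1476 − 9 = 1467.
The annual layer at the ice surface is 1951 CE, so the ash layer dates to 1951 − 1467 = 484 CE.

484 CE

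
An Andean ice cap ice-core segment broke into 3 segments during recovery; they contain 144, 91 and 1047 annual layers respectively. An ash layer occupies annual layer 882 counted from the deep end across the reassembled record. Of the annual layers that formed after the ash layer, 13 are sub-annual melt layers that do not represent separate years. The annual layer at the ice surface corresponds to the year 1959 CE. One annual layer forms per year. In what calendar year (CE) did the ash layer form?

1572 CE

Total annual layers = 144 + 91 + 1047 = 1282.
Between annual layer 882 and the ice surface there are 1282 − 882 = 400 annual layers.
Removing the 13 false annual layers leaves 400 − 13 = 387 true annual layers beyond the ash layer.
1959 − 387 = 1572 CE.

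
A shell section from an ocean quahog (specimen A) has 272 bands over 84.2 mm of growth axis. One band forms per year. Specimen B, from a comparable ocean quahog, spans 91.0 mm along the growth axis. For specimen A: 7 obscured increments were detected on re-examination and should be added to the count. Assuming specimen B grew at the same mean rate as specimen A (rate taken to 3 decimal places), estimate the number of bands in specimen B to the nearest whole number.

301 bands

Specimen A: after corrections the count is 272 + 7 = 279 bands.
A: 84.2 mm over 279 years gives 84.2 / 279 ≈ 0.302 mm/year.
Specimen B: 91.0 mm / 0.302 mm per year = 301.32 years ≈ 301 bands.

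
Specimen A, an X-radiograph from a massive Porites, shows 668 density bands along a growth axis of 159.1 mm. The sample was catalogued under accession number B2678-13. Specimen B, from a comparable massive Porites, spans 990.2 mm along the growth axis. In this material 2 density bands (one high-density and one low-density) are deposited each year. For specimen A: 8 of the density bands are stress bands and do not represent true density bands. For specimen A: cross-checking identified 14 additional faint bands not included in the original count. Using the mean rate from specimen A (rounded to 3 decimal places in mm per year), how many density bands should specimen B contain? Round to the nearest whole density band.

Specimen A: adjusted count: 668 − 8 + 14 = 674 density bands.
Specimen A: with 2 density bands per year, 674 / 2 = 337 years.
A: 159.1 mm over 337 years gives 159.1 / 337 ≈ 0.472 mm per year.
Specimen B: 990.2 mm / 0.472 mm per year = 2097.88 years; at 2 density bands per year that is 2097.88 × 2 ≈ 4196 density bands.

4196 density bands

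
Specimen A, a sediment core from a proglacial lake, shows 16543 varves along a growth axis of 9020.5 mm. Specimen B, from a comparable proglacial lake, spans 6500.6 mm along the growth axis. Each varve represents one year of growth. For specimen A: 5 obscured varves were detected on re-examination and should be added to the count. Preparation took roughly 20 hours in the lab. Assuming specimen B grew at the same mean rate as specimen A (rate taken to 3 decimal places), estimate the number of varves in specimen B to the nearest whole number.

11928 varves

Specimen A: correcting the raw count gives 16543 + 5 = 16548 true varves.
A: Extension rate ≈ 9020.5 / 16548 = 0.545 mm/yr.
Specimen B: 6500.6 mm / 0.545 mm per year = 11927.71 years ≈ 11928 varves.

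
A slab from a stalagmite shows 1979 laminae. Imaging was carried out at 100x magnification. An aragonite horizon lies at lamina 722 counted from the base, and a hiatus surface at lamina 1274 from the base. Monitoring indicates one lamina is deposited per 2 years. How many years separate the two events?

1104 yr

1274 − 722 = 552 laminae lie between the two events.
At 2 years per lamina, 552 × 2 = 1104 years.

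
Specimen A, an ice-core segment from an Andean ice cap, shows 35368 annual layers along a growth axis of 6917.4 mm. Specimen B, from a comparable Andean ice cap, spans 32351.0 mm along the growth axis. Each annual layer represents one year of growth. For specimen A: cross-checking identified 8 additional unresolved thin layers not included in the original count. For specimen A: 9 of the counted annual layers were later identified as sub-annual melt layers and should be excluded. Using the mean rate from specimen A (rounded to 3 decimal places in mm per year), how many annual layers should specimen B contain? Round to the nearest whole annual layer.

165056 annual layers

Specimen A: after corrections the count is 35368 − 9 + 8 = 35367 annual layers.
A: Mean rate = 6917.4 mm / 35367 years ≈ 0.196 mm/yr.
Specimen B: 32351.0 mm / 0.196 mm per year = 165056.12 years ≈ 165056 annual layers.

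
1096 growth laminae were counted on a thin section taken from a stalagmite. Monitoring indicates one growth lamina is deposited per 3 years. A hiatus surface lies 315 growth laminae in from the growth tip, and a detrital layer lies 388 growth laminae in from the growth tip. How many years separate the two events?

388 − 315 = 73 growth laminae lie between the two events.
Multiplying by 3 years per growth lamina: 73 × 3 = 219 years.

219 years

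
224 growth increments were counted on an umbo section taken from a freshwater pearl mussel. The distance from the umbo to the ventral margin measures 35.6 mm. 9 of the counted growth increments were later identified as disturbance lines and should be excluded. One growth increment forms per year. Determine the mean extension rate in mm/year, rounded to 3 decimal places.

Adjusted count: 224 − 9 = 215 growth increments.
Mean rate = 35.6 mm / 215 years ≈ 0.166 mm/year.

0.166 mm/year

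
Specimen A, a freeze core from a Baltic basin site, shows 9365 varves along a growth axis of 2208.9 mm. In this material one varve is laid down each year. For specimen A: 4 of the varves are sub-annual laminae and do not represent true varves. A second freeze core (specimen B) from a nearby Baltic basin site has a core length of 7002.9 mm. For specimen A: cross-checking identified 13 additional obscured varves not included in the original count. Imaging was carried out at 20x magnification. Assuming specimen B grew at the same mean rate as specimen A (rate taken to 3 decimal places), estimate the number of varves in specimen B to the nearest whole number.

Specimen A: true varve count = 9365 − 4 + 13 = 9374.
A: Mean rate = 2208.9 mm / 9374 years ≈ 0.236 mm/year.
Specimen B: 7002.9 mm / 0.236 mm per year = 29673.31 years ≈ 29673 varves.

29673 varves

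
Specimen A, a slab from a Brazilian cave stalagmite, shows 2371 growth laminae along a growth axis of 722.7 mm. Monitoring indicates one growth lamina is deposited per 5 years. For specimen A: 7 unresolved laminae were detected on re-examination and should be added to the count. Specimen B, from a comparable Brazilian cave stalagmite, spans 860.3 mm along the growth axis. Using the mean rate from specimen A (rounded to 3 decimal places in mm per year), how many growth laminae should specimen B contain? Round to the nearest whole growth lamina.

Specimen A: after corrections the count is 2371 + 7 = 2378 growth laminae.
Specimen A: 2378 growth laminae at 5 years each span 2378 × 5 = 11890 years.
A: 722.7 mm over 11890 years gives 722.7 / 11890 ≈ 0.061 mm per year.
For B, 860.3 / 0.061 = 14103.28 years; at 5 years per growth lamina that is 14103.28 / 5 ≈ 2821 growth laminae.

2821 growth laminae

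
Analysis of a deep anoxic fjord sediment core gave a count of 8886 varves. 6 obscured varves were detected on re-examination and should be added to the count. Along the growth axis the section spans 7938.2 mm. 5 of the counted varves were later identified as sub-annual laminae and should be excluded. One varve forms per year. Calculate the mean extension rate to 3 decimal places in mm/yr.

After corrections the count is 8886 − 5 + 6 = 8887 varves.
Mean rate = 7938.2 mm / 8887 years ≈ 0.893 mm/yr.

0.893 mm/yr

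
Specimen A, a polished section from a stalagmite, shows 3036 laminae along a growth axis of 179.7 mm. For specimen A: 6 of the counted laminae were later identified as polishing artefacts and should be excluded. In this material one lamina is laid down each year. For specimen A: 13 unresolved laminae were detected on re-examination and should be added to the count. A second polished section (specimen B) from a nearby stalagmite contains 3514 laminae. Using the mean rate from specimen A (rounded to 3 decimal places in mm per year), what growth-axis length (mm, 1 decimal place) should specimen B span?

Specimen A: true lamina count = 3036 − 6 + 13 = 3043.
A: 179.7 mm over 3043 years gives 179.7 / 3043 ≈ 0.059 mm/year.
B's length ≈ 0.059 × 3514 = 207.3 mm.

207.3 mm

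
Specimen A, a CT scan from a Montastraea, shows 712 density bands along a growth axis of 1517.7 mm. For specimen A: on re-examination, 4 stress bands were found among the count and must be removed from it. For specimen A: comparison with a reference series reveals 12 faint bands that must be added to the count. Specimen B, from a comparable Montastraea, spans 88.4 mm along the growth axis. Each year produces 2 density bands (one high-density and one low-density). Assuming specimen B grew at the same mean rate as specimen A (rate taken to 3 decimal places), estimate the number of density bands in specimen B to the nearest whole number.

42 density bands

Specimen A: true density band count = 712 − 4 + 12 = 720.
Specimen A: with 2 density bands per year, 720 / 2 = 360 years.
A: Mean rate = 1517.7 mm / 360 years ≈ 4.216 mm/year.
For B, 88.4 / 4.216 = 20.97 years; at 2 density bands per year that is 20.97 × 2 ≈ 42 density bands.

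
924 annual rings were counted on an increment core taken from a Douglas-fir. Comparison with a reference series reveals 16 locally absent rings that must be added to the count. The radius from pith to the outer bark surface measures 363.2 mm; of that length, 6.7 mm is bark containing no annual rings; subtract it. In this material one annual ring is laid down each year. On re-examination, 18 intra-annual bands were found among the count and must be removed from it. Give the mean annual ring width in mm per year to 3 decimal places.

0.387 mm per year

Adjusted count: 924 − 18 + 16 = 922 annual rings.
Net length = 363.2 − 6.7 = 356.5 mm.
Extension rate ≈ 356.5 / 922 = 0.387 mm per year.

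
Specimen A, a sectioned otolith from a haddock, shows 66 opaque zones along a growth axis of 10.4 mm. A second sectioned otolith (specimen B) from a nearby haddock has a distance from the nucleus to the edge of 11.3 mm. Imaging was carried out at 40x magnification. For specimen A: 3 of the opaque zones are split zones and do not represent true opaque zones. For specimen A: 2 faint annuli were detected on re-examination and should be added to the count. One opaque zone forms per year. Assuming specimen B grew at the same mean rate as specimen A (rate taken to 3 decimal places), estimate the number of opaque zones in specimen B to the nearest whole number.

Specimen A: after corrections the count is 66 − 3 + 2 = 65 opaque zones.
A: Extension rate ≈ 10.4 / 65 = 0.160 mm/yr.
B spans 11.3 / 0.160 = 70.62 years ≈ 71 opaque zones.

71 opaque zones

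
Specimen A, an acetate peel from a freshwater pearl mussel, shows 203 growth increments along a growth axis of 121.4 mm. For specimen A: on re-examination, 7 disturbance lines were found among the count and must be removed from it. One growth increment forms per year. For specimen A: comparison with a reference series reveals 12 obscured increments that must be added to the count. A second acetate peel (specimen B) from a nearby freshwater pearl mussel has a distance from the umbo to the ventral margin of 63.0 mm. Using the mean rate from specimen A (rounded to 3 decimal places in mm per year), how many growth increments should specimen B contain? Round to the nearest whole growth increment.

108 growth increments

Specimen A: after corrections the count is 203 − 7 + 12 = 208 growth increments.
A: 121.4 mm over 208 years gives 121.4 / 208 ≈ 0.584 mm per year.
For B, 63.0 / 0.584 = 107.88 years ≈ 108 growth increments.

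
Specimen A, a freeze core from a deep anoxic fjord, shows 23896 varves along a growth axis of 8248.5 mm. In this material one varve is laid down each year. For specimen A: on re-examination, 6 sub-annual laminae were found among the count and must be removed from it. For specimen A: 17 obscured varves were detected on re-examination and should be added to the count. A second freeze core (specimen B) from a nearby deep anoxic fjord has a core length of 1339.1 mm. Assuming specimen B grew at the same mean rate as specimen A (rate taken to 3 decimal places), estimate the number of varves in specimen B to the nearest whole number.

Specimen A: adjusted count: 23896 − 6 + 17 = 23907 varves.
A: Mean rate = 8248.5 mm / 23907 years ≈ 0.345 mm/yr.
B spans 1339.1 / 0.345 = 3881.45 years ≈ 3881 varves.

3881 varves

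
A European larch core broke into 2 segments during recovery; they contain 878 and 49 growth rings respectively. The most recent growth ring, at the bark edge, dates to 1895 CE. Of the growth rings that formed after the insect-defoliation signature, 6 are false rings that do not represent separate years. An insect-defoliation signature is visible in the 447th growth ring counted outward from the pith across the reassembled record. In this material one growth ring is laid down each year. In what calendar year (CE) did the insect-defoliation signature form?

Total growth rings = 878 + 49 = 927.
Between growth ring 447 and the bark edge there are 927 − 447 = 480 growth rings.
Removing the 6 false growth rings leaves 480 − 6 = 474 true growth rings beyond the insect-defoliation signature.
Counting back 474 years from 1895 CE places the insect-defoliation signature in 1895 − 474 = 1421 CE.

1421 CE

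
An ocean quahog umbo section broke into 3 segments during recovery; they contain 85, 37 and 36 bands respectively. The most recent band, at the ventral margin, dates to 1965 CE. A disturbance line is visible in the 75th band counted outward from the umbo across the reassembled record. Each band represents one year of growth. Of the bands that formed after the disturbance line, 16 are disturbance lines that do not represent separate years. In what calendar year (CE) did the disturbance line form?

1898 CE

Total bands = 85 + 37 + 36 = 158.
Between band 75 and the ventral margin there are 158 − 75 = 83 bands.
83 − 16 false = 67 true bands after the disturbance line.
Counting back 67 years from 1965 CE places the disturbance line in 1965 − 67 = 1898 CE.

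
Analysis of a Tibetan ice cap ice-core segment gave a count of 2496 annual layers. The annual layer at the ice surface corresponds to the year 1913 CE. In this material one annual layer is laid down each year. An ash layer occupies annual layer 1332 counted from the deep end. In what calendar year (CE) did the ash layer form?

749 CE

The ash layer sits at annual layer 1332 from the deep end, so 2496 − 1332 = 1164 annual layers formed after it.
The annual layer at the ice surface is 1913 CE, so the ash layer dates to 1913 − 1164 = 749 CE.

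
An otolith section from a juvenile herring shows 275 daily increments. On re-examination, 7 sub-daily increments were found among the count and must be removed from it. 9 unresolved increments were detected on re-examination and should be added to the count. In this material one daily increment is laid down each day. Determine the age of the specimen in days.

277 d

Correcting the raw count gives 275 − 7 + 9 = 277 true daily increments.
With a one-to-one daily increment periodicity this is 277 days.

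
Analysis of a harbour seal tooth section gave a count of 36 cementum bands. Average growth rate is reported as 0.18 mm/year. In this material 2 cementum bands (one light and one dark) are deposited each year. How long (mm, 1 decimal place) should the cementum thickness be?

3.2 mm

With 2 cementum bands per year, 36 / 2 = 18 years.
18 years at 0.18 mm/year gives 0.18 × 18 = 3.2 mm.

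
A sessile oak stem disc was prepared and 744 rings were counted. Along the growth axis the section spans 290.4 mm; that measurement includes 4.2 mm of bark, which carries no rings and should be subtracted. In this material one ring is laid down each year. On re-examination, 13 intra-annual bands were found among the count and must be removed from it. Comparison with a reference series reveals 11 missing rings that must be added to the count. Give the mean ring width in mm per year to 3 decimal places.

0.386 mm per year

After corrections the count is 744 − 13 + 11 = 742 rings.
The growth record spans 290.4 − 4.2 = 286.2 mm.
286.2 mm over 742 years gives 286.2 / 742 ≈ 0.386 mm per year.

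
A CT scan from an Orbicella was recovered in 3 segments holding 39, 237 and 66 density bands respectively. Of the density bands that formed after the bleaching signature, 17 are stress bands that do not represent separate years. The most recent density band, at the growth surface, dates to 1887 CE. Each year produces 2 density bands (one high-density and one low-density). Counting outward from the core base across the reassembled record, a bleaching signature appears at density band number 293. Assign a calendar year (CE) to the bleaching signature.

Total density bands = 39 + 237 + 66 = 342.
342 − 293 = 49 density bands lie beyond the bleaching signature toward the growth surface.
Excluding 17 false density bands: 49 − 17 = 32.
Dividing by 2 density bands per year: 32 / 2 = 16 years.
1887 − 16 = 1871 CE.

1871 CE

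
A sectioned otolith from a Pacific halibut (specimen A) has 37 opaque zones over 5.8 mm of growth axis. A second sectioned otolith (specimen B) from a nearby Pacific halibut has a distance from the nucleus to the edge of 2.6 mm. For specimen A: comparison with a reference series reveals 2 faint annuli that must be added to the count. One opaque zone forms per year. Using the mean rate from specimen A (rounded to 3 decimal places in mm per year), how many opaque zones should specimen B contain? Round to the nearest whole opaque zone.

Specimen A: correcting the raw count gives 37 + 2 = 39 true opaque zones.
A: Extension rate ≈ 5.8 / 39 = 0.149 mm per year.
For B, 2.6 / 0.149 = 17.45 years ≈ 17 opaque zones.

17 opaque zones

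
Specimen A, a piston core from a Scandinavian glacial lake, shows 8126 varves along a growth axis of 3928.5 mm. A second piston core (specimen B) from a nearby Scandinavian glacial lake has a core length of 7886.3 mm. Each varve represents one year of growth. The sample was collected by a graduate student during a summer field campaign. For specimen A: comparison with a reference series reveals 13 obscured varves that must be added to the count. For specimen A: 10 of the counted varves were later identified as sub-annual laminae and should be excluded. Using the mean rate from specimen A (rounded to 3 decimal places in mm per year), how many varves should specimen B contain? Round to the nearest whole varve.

16328 varves

Specimen A: true varve count = 8126 − 10 + 13 = 8129.
A: Mean rate = 3928.5 mm / 8129 years ≈ 0.483 mm/year.
B spans 7886.3 / 0.483 = 16327.74 years ≈ 16328 varves.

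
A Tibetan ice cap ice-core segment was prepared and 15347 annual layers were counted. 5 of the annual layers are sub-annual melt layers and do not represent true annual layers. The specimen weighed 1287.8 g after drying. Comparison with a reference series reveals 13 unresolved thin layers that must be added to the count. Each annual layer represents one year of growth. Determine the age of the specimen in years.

15355 yr

Correcting the raw count gives 15347 − 5 + 13 = 15355 true annual layers.
At one annual layer per year, that is 15355 years.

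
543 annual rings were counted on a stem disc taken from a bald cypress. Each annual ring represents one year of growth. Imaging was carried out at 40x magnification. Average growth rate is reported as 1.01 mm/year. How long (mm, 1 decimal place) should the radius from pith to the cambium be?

The record spans 543 years at 1.01 mm per year.
543 years at 1.01 mm/year gives 1.01 × 543 = 548.4 mm.

548.4 mm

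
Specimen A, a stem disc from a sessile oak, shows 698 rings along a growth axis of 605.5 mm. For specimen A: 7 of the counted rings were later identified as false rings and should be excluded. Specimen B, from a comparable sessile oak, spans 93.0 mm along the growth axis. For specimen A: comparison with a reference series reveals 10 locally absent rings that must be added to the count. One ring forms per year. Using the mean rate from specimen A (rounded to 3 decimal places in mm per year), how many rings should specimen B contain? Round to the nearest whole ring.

108 rings

Specimen A: true ring count = 698 − 7 + 10 = 701.
A: 605.5 mm over 701 years gives 605.5 / 701 ≈ 0.864 mm/year.
For B, 93.0 / 0.864 = 107.64 years ≈ 108 rings.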